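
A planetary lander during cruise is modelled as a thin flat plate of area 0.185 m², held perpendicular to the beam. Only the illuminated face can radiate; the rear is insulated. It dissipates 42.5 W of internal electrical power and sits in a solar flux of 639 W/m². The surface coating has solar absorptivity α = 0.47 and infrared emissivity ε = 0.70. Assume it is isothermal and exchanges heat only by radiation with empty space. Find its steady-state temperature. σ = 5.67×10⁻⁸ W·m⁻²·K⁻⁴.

T ≈ 340 K

At steady state, absorbed solar power + internal power = radiated power.
Absorbed: α·S·A_cross = 0.47·639·0.1850 = 55.56 W (cross-section A).
Total input = 55.56 + 42.5 = 98.06 W.
Radiated: εσ·A_surf·T⁴ with A_surf = A = 0.1850 m².
T⁴ = 98.06/(0.70·5.67×10⁻⁸·0.1850) = 1.335×10¹⁰ K⁴.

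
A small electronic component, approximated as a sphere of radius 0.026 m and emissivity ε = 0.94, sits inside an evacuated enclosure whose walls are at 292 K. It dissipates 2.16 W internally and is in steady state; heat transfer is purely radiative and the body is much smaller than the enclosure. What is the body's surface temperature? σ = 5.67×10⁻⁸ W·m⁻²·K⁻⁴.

For a small grey body in a large enclosure, net radiated power = εσA(T⁴ − T_w⁴).
Steady state: P = εσA(T⁴ − T_w⁴) with A = 4πr² = 0.008495 m².
T⁴ = P/(εσA) + T_w⁴ = 2.16/(0.94·5.67×10⁻⁸·0.008495) + (292)⁴
    = 4.771×10⁹ + 7.270×10⁹ = 1.204×10¹⁰ K⁴.

T ≈ 331 K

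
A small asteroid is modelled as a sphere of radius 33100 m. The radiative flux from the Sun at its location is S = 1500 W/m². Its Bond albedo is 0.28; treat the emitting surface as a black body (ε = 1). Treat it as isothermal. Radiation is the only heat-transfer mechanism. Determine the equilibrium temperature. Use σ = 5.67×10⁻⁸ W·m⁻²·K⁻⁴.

At equilibrium, absorbed power = emitted power.
Absorbing cross-section = πr² = 3.442×10⁹ m²; emitting surface = 4πr² = 1.377×10¹⁰ m² (ratio 4).
(1−a)S·A_cross = εσ·A_surf·T⁴  ⇒  T⁴ = (1−a)S/(4σ).
T⁴ = 0.720·1500/(4·5.67×10⁻⁸) = 4.762×10⁹ K⁴.
T = (4.762×10⁹)^(1/4).

T ≈ 263 K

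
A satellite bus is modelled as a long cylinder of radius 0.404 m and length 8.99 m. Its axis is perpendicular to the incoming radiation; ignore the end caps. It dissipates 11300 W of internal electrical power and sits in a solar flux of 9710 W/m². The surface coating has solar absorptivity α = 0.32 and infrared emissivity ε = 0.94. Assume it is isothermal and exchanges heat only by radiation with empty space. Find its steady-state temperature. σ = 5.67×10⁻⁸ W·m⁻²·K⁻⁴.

T ≈ 409 K

At steady state, absorbed solar power + internal power = radiated power.
Absorbed: α·S·A_cross = 0.32·9710·7.264 = 22570 W (cross-section 2rL).
Total input = 22570 + 11300 = 33870 W.
Radiated: εσ·A_surf·T⁴ with A_surf = 2πrL = 22.82 m².
T⁴ = 33870/(0.94·5.67×10⁻⁸·22.82) = 2.785×10¹⁰ K⁴.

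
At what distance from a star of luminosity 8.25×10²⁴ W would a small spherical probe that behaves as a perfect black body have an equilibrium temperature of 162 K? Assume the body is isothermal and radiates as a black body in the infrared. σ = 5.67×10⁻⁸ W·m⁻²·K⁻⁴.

d ≈ 6.48×10¹⁰ m

For an isothermal black-emitting sphere, (1−a)S·πr² = σ·4πr²·T⁴ ⇒ S = 4σT⁴/(1−a).
S = 4·5.67×10⁻⁸·(162)⁴/1.00 = 156.2 W/m².
Flux falls as S = L/(4πd²), so d = √(L/(4πS)) = √(8.25×10²⁴/(4π·156.2)).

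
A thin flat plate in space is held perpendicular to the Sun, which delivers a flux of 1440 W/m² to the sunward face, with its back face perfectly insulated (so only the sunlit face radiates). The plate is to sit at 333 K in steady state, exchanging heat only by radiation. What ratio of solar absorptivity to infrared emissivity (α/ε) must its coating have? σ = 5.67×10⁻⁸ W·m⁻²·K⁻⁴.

α/ε ≈ 0.484

Balance: αS·A = εσ·1A·T⁴ ⇒ α/ε = σT⁴/S.
α/ε = 5.67×10⁻⁸·(333)⁴/1440 = 5.67×10⁻⁸·1.230×10¹⁰/1440.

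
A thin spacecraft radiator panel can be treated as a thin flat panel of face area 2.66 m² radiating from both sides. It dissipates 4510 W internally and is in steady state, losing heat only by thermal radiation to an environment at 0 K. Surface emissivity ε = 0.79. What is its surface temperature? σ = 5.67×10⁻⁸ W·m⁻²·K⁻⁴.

Steady state: internal power = radiated power, P = εσA T⁴.
Radiating area A = 2·2.66 = 5.320 m².
T⁴ = P/(εσA) = 4510/(0.79·5.67×10⁻⁸·5.320) = 1.893×10¹⁰ K⁴.
T = (1.893×10¹⁰)^(1/4).

T ≈ 371 K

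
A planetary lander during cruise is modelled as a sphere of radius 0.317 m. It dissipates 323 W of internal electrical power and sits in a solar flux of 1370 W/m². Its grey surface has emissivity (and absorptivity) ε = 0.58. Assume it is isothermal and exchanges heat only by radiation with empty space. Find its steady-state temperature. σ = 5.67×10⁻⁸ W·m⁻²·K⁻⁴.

T ≈ 343 K

At steady state, absorbed solar power + internal power = radiated power.
Absorbed: α·S·A_cross = 0.58·1370·0.3157 = 250.9 W (cross-section πr²).
Total input = 250.9 + 323 = 573.9 W.
Radiated: εσ·A_surf·T⁴ with A_surf = 4πr² = 1.263 m².
T⁴ = 573.9/(0.58·5.67×10⁻⁸·1.263) = 1.382×10¹⁰ K⁴.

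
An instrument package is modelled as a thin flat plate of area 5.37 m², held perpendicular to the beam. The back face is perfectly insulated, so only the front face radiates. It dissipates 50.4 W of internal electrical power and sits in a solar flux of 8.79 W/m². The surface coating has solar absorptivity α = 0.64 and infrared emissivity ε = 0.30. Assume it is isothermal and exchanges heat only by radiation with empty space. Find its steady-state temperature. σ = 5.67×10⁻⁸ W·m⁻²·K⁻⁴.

At steady state, absorbed solar power + internal power = radiated power.
Absorbed: α·S·A_cross = 0.64·8.79·5.370 = 30.21 W (cross-section A).
Total input = 30.21 + 50.4 = 80.61 W.
Radiated: εσ·A_surf·T⁴ with A_surf = A = 5.370 m².
T⁴ = 80.61/(0.30·5.67×10⁻⁸·5.370) = 8.825×10⁸ K⁴.

T ≈ 172 K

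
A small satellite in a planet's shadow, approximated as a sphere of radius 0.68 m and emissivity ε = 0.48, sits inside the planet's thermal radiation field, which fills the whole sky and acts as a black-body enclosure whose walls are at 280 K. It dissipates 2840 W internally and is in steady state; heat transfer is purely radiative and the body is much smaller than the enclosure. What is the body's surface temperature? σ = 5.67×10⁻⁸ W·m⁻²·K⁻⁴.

For a small grey body in a large enclosure, net radiated power = εσA(T⁴ − T_w⁴).
Steady state: P = εσA(T⁴ − T_w⁴) with A = 4πr² = 5.811 m².
T⁴ = P/(εσA) + T_w⁴ = 2840/(0.48·5.67×10⁻⁸·5.811) + (280)⁴
    = 1.796×10¹⁰ + 6.147×10⁹ = 2.410×10¹⁰ K⁴.

T ≈ 394 K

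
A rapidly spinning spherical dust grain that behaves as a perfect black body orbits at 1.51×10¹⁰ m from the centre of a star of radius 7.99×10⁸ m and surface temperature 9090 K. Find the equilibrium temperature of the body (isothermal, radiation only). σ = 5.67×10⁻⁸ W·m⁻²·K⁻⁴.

T ≈ 1480 K

The star's surface emits σT_*⁴; at distance d the flux is S = σT_*⁴(R_*/d)².
S = 5.67×10⁻⁸·(9090)⁴·(7.99×10⁸/1.51×10¹⁰)² = 1.084×10⁶ W/m².
For an isothermal sphere T⁴ = (1−a)S/(4σ) = 4.779×10¹² K⁴.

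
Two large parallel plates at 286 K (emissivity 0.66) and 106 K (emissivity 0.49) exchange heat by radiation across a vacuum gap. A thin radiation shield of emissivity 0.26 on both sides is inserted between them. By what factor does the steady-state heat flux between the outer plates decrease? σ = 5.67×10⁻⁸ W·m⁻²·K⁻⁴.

factor ≈ 3.62

Without shield: q₀ = σΔ(T⁴)/(1/ε₁+1/ε₂−1) with denominator 2.556.
With shield the two gaps are in series; the resistances add: (1/ε₁+1/ε_s−1)+(1/ε_s+1/ε₂−1) = 4.361+4.887 = 9.248.
Heat-flux ratio q₀/q = 9.248/2.556.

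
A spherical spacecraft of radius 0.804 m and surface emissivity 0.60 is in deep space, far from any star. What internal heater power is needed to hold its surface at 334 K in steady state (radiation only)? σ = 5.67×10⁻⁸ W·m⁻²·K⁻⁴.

P = εσ·4πr²·T⁴.
4πr² = 8.123 m²; T⁴ = 1.244×10¹⁰ K⁴.
P = 0.60·5.67×10⁻⁸·8.123·1.244×10¹⁰.

P ≈ 3440 W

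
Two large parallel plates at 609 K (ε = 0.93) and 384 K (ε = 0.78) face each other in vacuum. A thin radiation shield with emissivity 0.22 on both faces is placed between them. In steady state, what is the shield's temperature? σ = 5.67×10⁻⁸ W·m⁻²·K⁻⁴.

T_s ≈ 533 K

In steady state the net flux on the hot side equals that on the cold side.
σ(T₁⁴−T_s⁴)/D₁ = σ(T_s⁴−T₂⁴)/D₂, with D₁ = 1/ε₁+1/ε_s−1 = 4.621, D₂ = 1/ε_s+1/ε₂−1 = 4.828.
Solve for T_s⁴: T_s⁴ = (D₂·T₁⁴ + D₁·T₂⁴)/(D₁+D₂) = 8.092×10¹⁰ K⁴.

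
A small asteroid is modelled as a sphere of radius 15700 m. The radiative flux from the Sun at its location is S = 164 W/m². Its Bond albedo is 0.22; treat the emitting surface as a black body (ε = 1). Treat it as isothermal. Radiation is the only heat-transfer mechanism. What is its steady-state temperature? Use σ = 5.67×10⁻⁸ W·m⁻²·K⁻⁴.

At equilibrium, absorbed power = emitted power.
Absorbing cross-section = πr² = 7.744×10⁸ m²; emitting surface = 4πr² = 3.097×10⁹ m² (ratio 4).
(1−a)S·A_cross = εσ·A_surf·T⁴  ⇒  T⁴ = (1−a)S/(4σ).
T⁴ = 0.780·164/(4·5.67×10⁻⁸) = 5.640×10⁸ K⁴.
T = (5.640×10⁸)^(1/4).

T ≈ 154 K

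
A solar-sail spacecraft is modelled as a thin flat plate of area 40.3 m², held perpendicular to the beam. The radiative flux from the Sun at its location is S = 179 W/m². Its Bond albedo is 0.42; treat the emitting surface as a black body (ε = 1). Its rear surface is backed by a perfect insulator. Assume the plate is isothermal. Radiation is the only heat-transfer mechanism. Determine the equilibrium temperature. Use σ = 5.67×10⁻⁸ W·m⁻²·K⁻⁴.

At equilibrium, absorbed power = emitted power.
Absorbing cross-section = A = 40.30 m²; emitting surface = A = 40.30 m² (ratio 1).
(1−a)S·A_cross = εσ·A_surf·T⁴  ⇒  T⁴ = (1−a)S/(1σ).
T⁴ = 0.580·179/(1·5.67×10⁻⁸) = 1.831×10⁹ K⁴.
T = (1.831×10⁹)^(1/4).

T ≈ 207 K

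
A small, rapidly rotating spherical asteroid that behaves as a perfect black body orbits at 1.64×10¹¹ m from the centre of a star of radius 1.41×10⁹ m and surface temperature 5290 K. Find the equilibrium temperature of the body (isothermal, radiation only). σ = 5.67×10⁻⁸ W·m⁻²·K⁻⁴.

The star's surface emits σT_*⁴; at distance d the flux is S = σT_*⁴(R_*/d)².
S = 5.67×10⁻⁸·(5290)⁴·(1.41×10⁹/1.64×10¹¹)² = 3282 W/m².
For an isothermal sphere T⁴ = (1−a)S/(4σ) = 1.447×10¹⁰ K⁴.

T ≈ 347 K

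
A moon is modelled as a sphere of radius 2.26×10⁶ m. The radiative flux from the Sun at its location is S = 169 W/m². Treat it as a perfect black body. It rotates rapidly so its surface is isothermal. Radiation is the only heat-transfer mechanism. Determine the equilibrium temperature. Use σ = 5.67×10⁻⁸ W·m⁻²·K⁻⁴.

At equilibrium, absorbed power = emitted power.
Absorbing cross-section = πr² = 1.605×10¹³ m²; emitting surface = 4πr² = 6.418×10¹³ m² (ratio 4).
S·A_cross = εσ·A_surf·T⁴  ⇒  T⁴ = S/(4σ).
T⁴ = 1.00·169/(4·5.67×10⁻⁸) = 7.451×10⁸ K⁴.
T = (7.451×10⁸)^(1/4).

T ≈ 165 K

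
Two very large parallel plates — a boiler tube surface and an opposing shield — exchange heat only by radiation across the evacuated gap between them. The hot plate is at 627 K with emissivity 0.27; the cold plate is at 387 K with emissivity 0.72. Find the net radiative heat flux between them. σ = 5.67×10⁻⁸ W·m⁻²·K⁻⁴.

For two infinite grey parallel plates, q = σ(T₁⁴ − T₂⁴)/(1/ε₁ + 1/ε₂ − 1).
T₁⁴ − T₂⁴ = 1.546×10¹¹ − 2.243×10¹⁰ = 1.321×10¹¹ K⁴.
1/ε₁ + 1/ε₂ − 1 = 3.704 + 1.389 − 1 = 4.093.
q = 5.67×10⁻⁸ × 1.321×10¹¹ / 4.093.

q ≈ 1830 W/m²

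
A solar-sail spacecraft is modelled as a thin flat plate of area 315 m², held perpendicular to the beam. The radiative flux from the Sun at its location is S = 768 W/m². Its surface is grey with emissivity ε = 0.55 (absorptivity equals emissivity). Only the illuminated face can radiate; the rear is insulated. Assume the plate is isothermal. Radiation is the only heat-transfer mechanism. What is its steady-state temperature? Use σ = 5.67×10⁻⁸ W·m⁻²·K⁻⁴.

T ≈ 341 K

At equilibrium, absorbed power = emitted power.
Absorbing cross-section = A = 315.0 m²; emitting surface = A = 315.0 m² (ratio 1).
εS·A_cross = εσ·A_surf·T⁴  ⇒  T⁴ = S/(1σ)   (ε cancels).
T⁴ = 768/(1·5.67×10⁻⁸) = 1.354×10¹⁰ K⁴.
T = (1.354×10¹⁰)^(1/4).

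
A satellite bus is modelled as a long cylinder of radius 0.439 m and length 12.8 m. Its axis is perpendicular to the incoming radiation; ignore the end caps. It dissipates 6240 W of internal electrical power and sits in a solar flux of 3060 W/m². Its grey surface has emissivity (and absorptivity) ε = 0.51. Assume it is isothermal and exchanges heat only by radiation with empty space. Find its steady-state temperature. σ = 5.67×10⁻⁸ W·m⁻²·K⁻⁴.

T ≈ 391 K

At steady state, absorbed solar power + internal power = radiated power.
Absorbed: α·S·A_cross = 0.51·3060·11.24 = 17540 W (cross-section 2rL).
Total input = 17540 + 6240 = 23780 W.
Radiated: εσ·A_surf·T⁴ with A_surf = 2πrL = 35.31 m².
T⁴ = 23780/(0.51·5.67×10⁻⁸·35.31) = 2.329×10¹⁰ K⁴.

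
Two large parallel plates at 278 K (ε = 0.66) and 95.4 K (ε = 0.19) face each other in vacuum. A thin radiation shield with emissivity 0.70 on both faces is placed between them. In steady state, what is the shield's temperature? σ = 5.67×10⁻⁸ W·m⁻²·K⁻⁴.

T_s ≈ 259 K

In steady state the net flux on the hot side equals that on the cold side.
σ(T₁⁴−T_s⁴)/D₁ = σ(T_s⁴−T₂⁴)/D₂, with D₁ = 1/ε₁+1/ε_s−1 = 1.944, D₂ = 1/ε_s+1/ε₂−1 = 5.692.
Solve for T_s⁴: T_s⁴ = (D₂·T₁⁴ + D₁·T₂⁴)/(D₁+D₂) = 4.473×10⁹ K⁴.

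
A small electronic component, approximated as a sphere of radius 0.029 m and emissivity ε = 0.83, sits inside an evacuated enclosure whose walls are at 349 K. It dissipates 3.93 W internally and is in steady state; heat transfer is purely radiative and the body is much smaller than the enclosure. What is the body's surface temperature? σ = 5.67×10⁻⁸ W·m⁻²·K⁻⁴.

T ≈ 388 K

For a small grey body in a large enclosure, net radiated power = εσA(T⁴ − T_w⁴).
Steady state: P = εσA(T⁴ − T_w⁴) with A = 4πr² = 0.01057 m².
T⁴ = P/(εσA) + T_w⁴ = 3.93/(0.83·5.67×10⁻⁸·0.01057) + (349)⁴
    = 7.902×10⁹ + 1.484×10¹⁰ = 2.274×10¹⁰ K⁴.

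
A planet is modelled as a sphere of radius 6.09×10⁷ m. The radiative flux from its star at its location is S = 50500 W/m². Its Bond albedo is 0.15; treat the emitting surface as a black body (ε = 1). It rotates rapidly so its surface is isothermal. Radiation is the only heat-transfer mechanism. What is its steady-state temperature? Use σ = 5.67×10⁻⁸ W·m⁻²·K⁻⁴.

At equilibrium, absorbed power = emitted power.
Absorbing cross-section = πr² = 1.165×10¹⁶ m²; emitting surface = 4πr² = 4.661×10¹⁶ m² (ratio 4).
(1−a)S·A_cross = εσ·A_surf·T⁴  ⇒  T⁴ = (1−a)S/(4σ).
T⁴ = 0.850·50500/(4·5.67×10⁻⁸) = 1.893×10¹¹ K⁴.
T = (1.893×10¹¹)^(1/4).

T ≈ 660 K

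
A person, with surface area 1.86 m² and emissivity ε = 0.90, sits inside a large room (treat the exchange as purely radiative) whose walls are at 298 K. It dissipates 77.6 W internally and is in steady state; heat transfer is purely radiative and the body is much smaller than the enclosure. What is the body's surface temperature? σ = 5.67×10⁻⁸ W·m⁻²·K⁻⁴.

For a small grey body in a large enclosure, net radiated power = εσA(T⁴ − T_w⁴).
Steady state: P = εσA(T⁴ − T_w⁴) with A = 1.86 m².
T⁴ = P/(εσA) + T_w⁴ = 77.6/(0.90·5.67×10⁻⁸·1.860) + (298)⁴
    = 8.176×10⁸ + 7.886×10⁹ = 8.704×10⁹ K⁴.

T ≈ 305 K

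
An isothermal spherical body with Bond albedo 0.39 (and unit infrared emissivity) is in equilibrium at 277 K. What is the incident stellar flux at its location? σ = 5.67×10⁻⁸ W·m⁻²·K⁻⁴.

(1−a)S·πr² = σ·4πr²·T⁴ ⇒ S = 4σT⁴/(1−a).
S = 4·5.67×10⁻⁸·5.887×10⁹/0.610.

S ≈ 2190 W/m²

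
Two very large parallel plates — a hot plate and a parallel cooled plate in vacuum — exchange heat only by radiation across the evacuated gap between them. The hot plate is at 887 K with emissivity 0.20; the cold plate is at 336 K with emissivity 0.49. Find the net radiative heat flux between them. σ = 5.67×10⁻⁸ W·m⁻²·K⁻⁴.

q ≈ 5690 W/m²

For two infinite grey parallel plates, q = σ(T₁⁴ − T₂⁴)/(1/ε₁ + 1/ε₂ − 1).
T₁⁴ − T₂⁴ = 6.190×10¹¹ − 1.275×10¹⁰ = 6.063×10¹¹ K⁴.
1/ε₁ + 1/ε₂ − 1 = 5.000 + 2.041 − 1 = 6.041.
q = 5.67×10⁻⁸ × 6.063×10¹¹ / 6.041.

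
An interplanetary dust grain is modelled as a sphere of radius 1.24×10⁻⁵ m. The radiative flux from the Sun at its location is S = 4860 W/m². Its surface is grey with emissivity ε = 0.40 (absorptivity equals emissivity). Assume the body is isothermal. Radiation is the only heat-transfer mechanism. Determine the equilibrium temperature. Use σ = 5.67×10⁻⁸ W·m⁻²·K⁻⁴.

T ≈ 383 K

At equilibrium, absorbed power = emitted power.
Absorbing cross-section = πr² = 4.831×10⁻¹⁰ m²; emitting surface = 4πr² = 1.932×10⁻⁹ m² (ratio 4).
εS·A_cross = εσ·A_surf·T⁴  ⇒  T⁴ = S/(4σ)   (ε cancels).
T⁴ = 4860/(4·5.67×10⁻⁸) = 2.143×10¹⁰ K⁴.
T = (2.143×10¹⁰)^(1/4).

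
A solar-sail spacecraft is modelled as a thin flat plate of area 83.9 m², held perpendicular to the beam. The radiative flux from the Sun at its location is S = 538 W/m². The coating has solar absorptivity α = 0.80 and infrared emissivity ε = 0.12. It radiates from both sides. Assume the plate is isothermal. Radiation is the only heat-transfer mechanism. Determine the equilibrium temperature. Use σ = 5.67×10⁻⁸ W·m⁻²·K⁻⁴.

T ≈ 422 K

At equilibrium, absorbed power = emitted power.
Absorbing cross-section = A = 83.90 m²; emitting surface = 2A = 167.8 m² (ratio 2).
αS·A_cross = εσ·A_surf·T⁴  ⇒  T⁴ = αS/(ε·2σ).
T⁴ = 0.800·538/(0.12·2·5.67×10⁻⁸) = 3.163×10¹⁰ K⁴.
T = (3.163×10¹⁰)^(1/4).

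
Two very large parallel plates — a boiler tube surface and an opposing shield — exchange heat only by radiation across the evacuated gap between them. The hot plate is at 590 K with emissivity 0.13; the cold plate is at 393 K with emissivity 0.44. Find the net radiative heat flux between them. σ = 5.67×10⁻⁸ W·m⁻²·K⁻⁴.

For two infinite grey parallel plates, q = σ(T₁⁴ − T₂⁴)/(1/ε₁ + 1/ε₂ − 1).
T₁⁴ − T₂⁴ = 1.212×10¹¹ − 2.385×10¹⁰ = 9.732×10¹⁰ K⁴.
1/ε₁ + 1/ε₂ − 1 = 7.692 + 2.273 − 1 = 8.965.
q = 5.67×10⁻⁸ × 9.732×10¹⁰ / 8.965.

q ≈ 616 W/m²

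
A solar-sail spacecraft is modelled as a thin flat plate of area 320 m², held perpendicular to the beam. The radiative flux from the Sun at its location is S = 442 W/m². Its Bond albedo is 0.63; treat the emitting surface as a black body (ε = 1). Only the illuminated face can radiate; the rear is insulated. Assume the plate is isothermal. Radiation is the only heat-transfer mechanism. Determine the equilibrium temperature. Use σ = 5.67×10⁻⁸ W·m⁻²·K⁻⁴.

T ≈ 232 K

At equilibrium, absorbed power = emitted power.
Absorbing cross-section = A = 320.0 m²; emitting surface = A = 320.0 m² (ratio 1).
(1−a)S·A_cross = εσ·A_surf·T⁴  ⇒  T⁴ = (1−a)S/(1σ).
T⁴ = 0.370·442/(1·5.67×10⁻⁸) = 2.884×10⁹ K⁴.
T = (2.884×10⁹)^(1/4).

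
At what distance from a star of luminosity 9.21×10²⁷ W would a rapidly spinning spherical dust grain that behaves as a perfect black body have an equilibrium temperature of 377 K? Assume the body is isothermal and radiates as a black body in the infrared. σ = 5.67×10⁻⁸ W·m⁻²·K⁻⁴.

d ≈ 4.00×10¹¹ m

For an isothermal black-emitting sphere, (1−a)S·πr² = σ·4πr²·T⁴ ⇒ S = 4σT⁴/(1−a).
S = 4·5.67×10⁻⁸·(377)⁴/1.00 = 4582 W/m².
Flux falls as S = L/(4πd²), so d = √(L/(4πS)) = √(9.21×10²⁷/(4π·4582)).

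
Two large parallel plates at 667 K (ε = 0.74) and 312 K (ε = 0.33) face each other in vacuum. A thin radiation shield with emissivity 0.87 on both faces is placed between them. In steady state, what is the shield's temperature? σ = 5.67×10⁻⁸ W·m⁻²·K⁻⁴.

In steady state the net flux on the hot side equals that on the cold side.
σ(T₁⁴−T_s⁴)/D₁ = σ(T_s⁴−T₂⁴)/D₂, with D₁ = 1/ε₁+1/ε_s−1 = 1.501, D₂ = 1/ε_s+1/ε₂−1 = 3.180.
Solve for T_s⁴: T_s⁴ = (D₂·T₁⁴ + D₁·T₂⁴)/(D₁+D₂) = 1.375×10¹¹ K⁴.

T_s ≈ 609 K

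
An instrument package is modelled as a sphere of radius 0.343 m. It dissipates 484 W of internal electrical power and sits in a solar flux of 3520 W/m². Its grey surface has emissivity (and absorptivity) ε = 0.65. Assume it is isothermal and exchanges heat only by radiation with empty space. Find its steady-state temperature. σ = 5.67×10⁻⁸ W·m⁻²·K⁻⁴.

At steady state, absorbed solar power + internal power = radiated power.
Absorbed: α·S·A_cross = 0.65·3520·0.3696 = 845.7 W (cross-section πr²).
Total input = 845.7 + 484 = 1330 W.
Radiated: εσ·A_surf·T⁴ with A_surf = 4πr² = 1.478 m².
T⁴ = 1330/(0.65·5.67×10⁻⁸·1.478) = 2.440×10¹⁰ K⁴.

T ≈ 395 K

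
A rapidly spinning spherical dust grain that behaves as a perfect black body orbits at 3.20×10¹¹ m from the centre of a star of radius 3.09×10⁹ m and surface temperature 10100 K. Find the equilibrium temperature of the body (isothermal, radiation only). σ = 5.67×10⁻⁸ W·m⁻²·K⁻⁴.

T ≈ 702 K

The star's surface emits σT_*⁴; at distance d the flux is S = σT_*⁴(R_*/d)².
S = 5.67×10⁻⁸·(10100)⁴·(3.09×10⁹/3.20×10¹¹)² = 55020 W/m².
For an isothermal sphere T⁴ = (1−a)S/(4σ) = 2.426×10¹¹ K⁴.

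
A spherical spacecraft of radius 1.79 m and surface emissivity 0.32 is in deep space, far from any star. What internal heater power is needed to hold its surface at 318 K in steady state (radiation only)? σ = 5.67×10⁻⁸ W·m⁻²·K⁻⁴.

P ≈ 7470 W

P = εσ·4πr²·T⁴.
4πr² = 40.26 m²; T⁴ = 1.023×10¹⁰ K⁴.
P = 0.32·5.67×10⁻⁸·40.26·1.023×10¹⁰.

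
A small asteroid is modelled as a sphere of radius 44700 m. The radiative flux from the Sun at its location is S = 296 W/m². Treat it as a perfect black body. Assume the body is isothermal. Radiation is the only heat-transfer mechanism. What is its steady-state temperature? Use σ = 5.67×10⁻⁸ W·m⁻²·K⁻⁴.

At equilibrium, absorbed power = emitted power.
Absorbing cross-section = πr² = 6.277×10⁹ m²; emitting surface = 4πr² = 2.511×10¹⁰ m² (ratio 4).
S·A_cross = εσ·A_surf·T⁴  ⇒  T⁴ = S/(4σ).
T⁴ = 1.00·296/(4·5.67×10⁻⁸) = 1.305×10⁹ K⁴.
T = (1.305×10⁹)^(1/4).

T ≈ 190 K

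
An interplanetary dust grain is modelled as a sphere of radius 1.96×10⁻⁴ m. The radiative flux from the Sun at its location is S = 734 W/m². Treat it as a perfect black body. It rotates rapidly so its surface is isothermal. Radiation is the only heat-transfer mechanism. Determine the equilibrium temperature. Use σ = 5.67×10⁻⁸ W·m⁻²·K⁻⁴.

At equilibrium, absorbed power = emitted power.
Absorbing cross-section = πr² = 1.207×10⁻⁷ m²; emitting surface = 4πr² = 4.827×10⁻⁷ m² (ratio 4).
S·A_cross = εσ·A_surf·T⁴  ⇒  T⁴ = S/(4σ).
T⁴ = 1.00·734/(4·5.67×10⁻⁸) = 3.236×10⁹ K⁴.
T = (3.236×10⁹)^(1/4).

T ≈ 239 K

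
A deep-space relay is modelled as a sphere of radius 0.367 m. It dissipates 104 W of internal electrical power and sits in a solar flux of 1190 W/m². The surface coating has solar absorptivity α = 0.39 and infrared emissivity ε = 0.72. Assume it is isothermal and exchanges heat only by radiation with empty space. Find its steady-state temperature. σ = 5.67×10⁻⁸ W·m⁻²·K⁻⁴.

At steady state, absorbed solar power + internal power = radiated power.
Absorbed: α·S·A_cross = 0.39·1190·0.4231 = 196.4 W (cross-section πr²).
Total input = 196.4 + 104 = 300.4 W.
Radiated: εσ·A_surf·T⁴ with A_surf = 4πr² = 1.693 m².
T⁴ = 300.4/(0.72·5.67×10⁻⁸·1.693) = 4.347×10⁹ K⁴.

T ≈ 257 K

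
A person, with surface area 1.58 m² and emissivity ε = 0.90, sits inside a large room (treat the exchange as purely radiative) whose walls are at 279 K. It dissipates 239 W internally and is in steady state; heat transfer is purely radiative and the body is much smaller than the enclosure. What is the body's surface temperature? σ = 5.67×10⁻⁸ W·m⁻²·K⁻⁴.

T ≈ 308 K

For a small grey body in a large enclosure, net radiated power = εσA(T⁴ − T_w⁴).
Steady state: P = εσA(T⁴ − T_w⁴) with A = 1.58 m².
T⁴ = P/(εσA) + T_w⁴ = 239/(0.90·5.67×10⁻⁸·1.580) + (279)⁴
    = 2.964×10⁹ + 6.059×10⁹ = 9.023×10⁹ K⁴.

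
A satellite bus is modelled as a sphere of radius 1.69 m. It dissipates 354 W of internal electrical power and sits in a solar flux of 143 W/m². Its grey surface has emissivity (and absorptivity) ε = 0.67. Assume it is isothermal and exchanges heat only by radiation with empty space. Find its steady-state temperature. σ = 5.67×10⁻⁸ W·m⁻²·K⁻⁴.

At steady state, absorbed solar power + internal power = radiated power.
Absorbed: α·S·A_cross = 0.67·143·8.973 = 859.7 W (cross-section πr²).
Total input = 859.7 + 354 = 1214 W.
Radiated: εσ·A_surf·T⁴ with A_surf = 4πr² = 35.89 m².
T⁴ = 1214/(0.67·5.67×10⁻⁸·35.89) = 8.901×10⁸ K⁴.

T ≈ 173 K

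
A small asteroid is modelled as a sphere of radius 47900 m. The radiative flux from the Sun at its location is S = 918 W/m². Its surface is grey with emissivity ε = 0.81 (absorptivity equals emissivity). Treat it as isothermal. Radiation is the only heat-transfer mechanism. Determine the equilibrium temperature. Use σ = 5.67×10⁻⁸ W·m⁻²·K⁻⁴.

At equilibrium, absorbed power = emitted power.
Absorbing cross-section = πr² = 7.208×10⁹ m²; emitting surface = 4πr² = 2.883×10¹⁰ m² (ratio 4).
εS·A_cross = εσ·A_surf·T⁴  ⇒  T⁴ = S/(4σ)   (ε cancels).
T⁴ = 918/(4·5.67×10⁻⁸) = 4.048×10⁹ K⁴.
T = (4.048×10⁹)^(1/4).

T ≈ 252 K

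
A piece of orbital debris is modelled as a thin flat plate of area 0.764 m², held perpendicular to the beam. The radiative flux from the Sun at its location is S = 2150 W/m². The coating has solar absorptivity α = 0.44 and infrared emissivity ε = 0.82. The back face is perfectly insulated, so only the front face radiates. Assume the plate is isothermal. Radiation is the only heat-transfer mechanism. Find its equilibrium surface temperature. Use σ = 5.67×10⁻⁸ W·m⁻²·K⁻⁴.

T ≈ 378 K

At equilibrium, absorbed power = emitted power.
Absorbing cross-section = A = 0.7640 m²; emitting surface = A = 0.7640 m² (ratio 1).
αS·A_cross = εσ·A_surf·T⁴  ⇒  T⁴ = αS/(ε·1σ).
T⁴ = 0.440·2150/(0.82·1·5.67×10⁻⁸) = 2.035×10¹⁰ K⁴.
T = (2.035×10¹⁰)^(1/4).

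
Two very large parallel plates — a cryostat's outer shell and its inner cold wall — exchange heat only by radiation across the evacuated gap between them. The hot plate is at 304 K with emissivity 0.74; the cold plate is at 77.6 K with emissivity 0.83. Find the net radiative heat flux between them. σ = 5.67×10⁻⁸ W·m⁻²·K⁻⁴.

For two infinite grey parallel plates, q = σ(T₁⁴ − T₂⁴)/(1/ε₁ + 1/ε₂ − 1).
T₁⁴ − T₂⁴ = 8.541×10⁹ − 3.626×10⁷ = 8.504×10⁹ K⁴.
1/ε₁ + 1/ε₂ − 1 = 1.351 + 1.205 − 1 = 1.556.
q = 5.67×10⁻⁸ × 8.504×10⁹ / 1.556.

q ≈ 310 W/m²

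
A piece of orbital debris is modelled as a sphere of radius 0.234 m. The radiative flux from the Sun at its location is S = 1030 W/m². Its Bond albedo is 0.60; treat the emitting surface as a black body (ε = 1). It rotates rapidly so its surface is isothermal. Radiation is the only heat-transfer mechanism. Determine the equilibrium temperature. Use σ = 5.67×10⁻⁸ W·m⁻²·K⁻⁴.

At equilibrium, absorbed power = emitted power.
Absorbing cross-section = πr² = 0.1720 m²; emitting surface = 4πr² = 0.6881 m² (ratio 4).
(1−a)S·A_cross = εσ·A_surf·T⁴  ⇒  T⁴ = (1−a)S/(4σ).
T⁴ = 0.400·1030/(4·5.67×10⁻⁸) = 1.817×10⁹ K⁴.
T = (1.817×10⁹)^(1/4).

T ≈ 206 K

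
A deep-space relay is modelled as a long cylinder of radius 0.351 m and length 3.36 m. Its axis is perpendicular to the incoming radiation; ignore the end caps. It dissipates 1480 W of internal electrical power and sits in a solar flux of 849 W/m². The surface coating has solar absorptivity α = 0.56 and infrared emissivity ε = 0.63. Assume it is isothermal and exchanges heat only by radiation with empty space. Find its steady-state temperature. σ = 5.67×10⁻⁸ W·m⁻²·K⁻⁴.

At steady state, absorbed solar power + internal power = radiated power.
Absorbed: α·S·A_cross = 0.56·849·2.359 = 1121 W (cross-section 2rL).
Total input = 1121 + 1480 = 2601 W.
Radiated: εσ·A_surf·T⁴ with A_surf = 2πrL = 7.410 m².
T⁴ = 2601/(0.63·5.67×10⁻⁸·7.410) = 9.828×10⁹ K⁴.

T ≈ 315 K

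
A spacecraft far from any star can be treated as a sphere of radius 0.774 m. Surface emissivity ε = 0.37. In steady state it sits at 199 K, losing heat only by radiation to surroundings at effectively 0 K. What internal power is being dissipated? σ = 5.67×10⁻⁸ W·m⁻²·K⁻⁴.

Steady state: P = εσA T⁴.
A = 4πr² = 7.528 m²; T⁴ = (199)⁴ = 1.568×10⁹ K⁴.
P = 0.37 × 5.67×10⁻⁸ × 7.528 × 1.568×10⁹.

P ≈ 248 W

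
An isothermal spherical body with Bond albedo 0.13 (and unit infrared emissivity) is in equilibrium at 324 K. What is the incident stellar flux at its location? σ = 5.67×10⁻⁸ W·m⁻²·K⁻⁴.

(1−a)S·πr² = σ·4πr²·T⁴ ⇒ S = 4σT⁴/(1−a).
S = 4·5.67×10⁻⁸·1.102×10¹⁰/0.870.

S ≈ 2870 W/m²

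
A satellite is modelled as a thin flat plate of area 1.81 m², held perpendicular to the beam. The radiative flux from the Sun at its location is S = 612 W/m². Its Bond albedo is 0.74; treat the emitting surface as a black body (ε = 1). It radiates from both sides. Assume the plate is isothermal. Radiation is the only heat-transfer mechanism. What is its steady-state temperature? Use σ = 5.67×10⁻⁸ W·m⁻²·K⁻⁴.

T ≈ 194 K

At equilibrium, absorbed power = emitted power.
Absorbing cross-section = A = 1.810 m²; emitting surface = 2A = 3.620 m² (ratio 2).
(1−a)S·A_cross = εσ·A_surf·T⁴  ⇒  T⁴ = (1−a)S/(2σ).
T⁴ = 0.260·612/(2·5.67×10⁻⁸) = 1.403×10⁹ K⁴.
T = (1.403×10⁹)^(1/4).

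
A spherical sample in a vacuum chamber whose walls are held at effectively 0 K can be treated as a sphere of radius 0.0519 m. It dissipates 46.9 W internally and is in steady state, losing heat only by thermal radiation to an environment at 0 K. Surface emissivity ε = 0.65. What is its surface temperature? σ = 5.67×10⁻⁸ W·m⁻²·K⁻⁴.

Steady state: internal power = radiated power, P = εσA T⁴.
Radiating area A = 4πr² = 0.03385 m².
T⁴ = P/(εσA) = 46.9/(0.65·5.67×10⁻⁸·0.03385) = 3.760×10¹⁰ K⁴.
T = (3.760×10¹⁰)^(1/4).

T ≈ 440 K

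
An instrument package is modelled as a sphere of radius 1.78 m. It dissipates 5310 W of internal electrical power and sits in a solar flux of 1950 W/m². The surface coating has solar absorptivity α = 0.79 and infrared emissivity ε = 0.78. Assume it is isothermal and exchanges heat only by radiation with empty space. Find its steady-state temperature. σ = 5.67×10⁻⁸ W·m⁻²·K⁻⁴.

At steady state, absorbed solar power + internal power = radiated power.
Absorbed: α·S·A_cross = 0.79·1950·9.954 = 15330 W (cross-section πr²).
Total input = 15330 + 5310 = 20640 W.
Radiated: εσ·A_surf·T⁴ with A_surf = 4πr² = 39.82 m².
T⁴ = 20640/(0.78·5.67×10⁻⁸·39.82) = 1.172×10¹⁰ K⁴.

T ≈ 329 K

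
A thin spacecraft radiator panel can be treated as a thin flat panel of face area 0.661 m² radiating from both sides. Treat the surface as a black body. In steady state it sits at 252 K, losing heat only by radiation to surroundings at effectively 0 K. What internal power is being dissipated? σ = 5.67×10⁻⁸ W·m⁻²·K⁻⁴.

P ≈ 302 W

Steady state: P = εσA T⁴.
A = 2·0.661 = 1.322 m²; T⁴ = (252)⁴ = 4.033×10⁹ K⁴.
P = 1.0 × 5.67×10⁻⁸ × 1.322 × 4.033×10⁹.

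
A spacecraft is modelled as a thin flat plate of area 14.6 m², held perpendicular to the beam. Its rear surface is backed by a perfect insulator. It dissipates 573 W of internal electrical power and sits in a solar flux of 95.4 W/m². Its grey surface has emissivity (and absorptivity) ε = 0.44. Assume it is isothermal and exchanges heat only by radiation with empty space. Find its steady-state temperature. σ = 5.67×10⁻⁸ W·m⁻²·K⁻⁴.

T ≈ 239 K

At steady state, absorbed solar power + internal power = radiated power.
Absorbed: α·S·A_cross = 0.44·95.4·14.60 = 612.8 W (cross-section A).
Total input = 612.8 + 573 = 1186 W.
Radiated: εσ·A_surf·T⁴ with A_surf = A = 14.60 m².
T⁴ = 1186/(0.44·5.67×10⁻⁸·14.60) = 3.256×10⁹ K⁴.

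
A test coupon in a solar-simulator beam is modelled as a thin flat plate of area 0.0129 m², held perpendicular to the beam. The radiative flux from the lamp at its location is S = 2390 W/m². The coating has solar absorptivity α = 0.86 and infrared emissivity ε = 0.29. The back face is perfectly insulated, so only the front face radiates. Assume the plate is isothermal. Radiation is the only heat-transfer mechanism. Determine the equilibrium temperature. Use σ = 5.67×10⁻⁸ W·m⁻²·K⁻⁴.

T ≈ 595 K

At equilibrium, absorbed power = emitted power.
Absorbing cross-section = A = 0.01290 m²; emitting surface = A = 0.01290 m² (ratio 1).
αS·A_cross = εσ·A_surf·T⁴  ⇒  T⁴ = αS/(ε·1σ).
T⁴ = 0.860·2390/(0.29·1·5.67×10⁻⁸) = 1.250×10¹¹ K⁴.
T = (1.250×10¹¹)^(1/4).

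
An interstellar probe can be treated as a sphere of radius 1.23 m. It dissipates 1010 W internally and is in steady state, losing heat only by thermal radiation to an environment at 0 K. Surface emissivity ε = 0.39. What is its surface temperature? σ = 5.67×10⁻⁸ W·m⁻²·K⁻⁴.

T ≈ 221 K

Steady state: internal power = radiated power, P = εσA T⁴.
Radiating area A = 4πr² = 19.01 m².
T⁴ = P/(εσA) = 1010/(0.39·5.67×10⁻⁸·19.01) = 2.402×10⁹ K⁴.
T = (2.402×10⁹)^(1/4).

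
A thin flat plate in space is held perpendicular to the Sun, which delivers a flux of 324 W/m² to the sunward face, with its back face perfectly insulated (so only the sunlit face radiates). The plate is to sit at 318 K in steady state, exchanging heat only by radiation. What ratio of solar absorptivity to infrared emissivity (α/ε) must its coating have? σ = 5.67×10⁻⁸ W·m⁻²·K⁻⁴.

α/ε ≈ 1.79

Balance: αS·A = εσ·1A·T⁴ ⇒ α/ε = σT⁴/S.
α/ε = 5.67×10⁻⁸·(318)⁴/324 = 5.67×10⁻⁸·1.023×10¹⁰/324.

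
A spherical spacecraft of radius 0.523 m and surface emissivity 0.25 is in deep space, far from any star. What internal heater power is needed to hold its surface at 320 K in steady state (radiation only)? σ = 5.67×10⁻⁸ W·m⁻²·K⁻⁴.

P = εσ·4πr²·T⁴.
4πr² = 3.437 m²; T⁴ = 1.049×10¹⁰ K⁴.
P = 0.25·5.67×10⁻⁸·3.437·1.049×10¹⁰.

P ≈ 511 W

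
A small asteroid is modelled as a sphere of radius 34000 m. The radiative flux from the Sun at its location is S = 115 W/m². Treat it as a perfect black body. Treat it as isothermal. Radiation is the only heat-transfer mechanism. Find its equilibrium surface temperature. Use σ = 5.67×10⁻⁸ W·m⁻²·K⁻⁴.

T ≈ 150 K

At equilibrium, absorbed power = emitted power.
Absorbing cross-section = πr² = 3.632×10⁹ m²; emitting surface = 4πr² = 1.453×10¹⁰ m² (ratio 4).
S·A_cross = εσ·A_surf·T⁴  ⇒  T⁴ = S/(4σ).
T⁴ = 1.00·115/(4·5.67×10⁻⁸) = 5.071×10⁸ K⁴.
T = (5.071×10⁸)^(1/4).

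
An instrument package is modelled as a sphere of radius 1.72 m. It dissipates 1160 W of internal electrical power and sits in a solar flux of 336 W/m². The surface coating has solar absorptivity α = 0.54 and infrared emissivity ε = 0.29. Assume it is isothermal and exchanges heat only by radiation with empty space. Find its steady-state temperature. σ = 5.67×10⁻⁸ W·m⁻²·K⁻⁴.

T ≈ 261 K

At steady state, absorbed solar power + internal power = radiated power.
Absorbed: α·S·A_cross = 0.54·336·9.294 = 1686 W (cross-section πr²).
Total input = 1686 + 1160 = 2846 W.
Radiated: εσ·A_surf·T⁴ with A_surf = 4πr² = 37.18 m².
T⁴ = 2846/(0.29·5.67×10⁻⁸·37.18) = 4.656×10⁹ K⁴.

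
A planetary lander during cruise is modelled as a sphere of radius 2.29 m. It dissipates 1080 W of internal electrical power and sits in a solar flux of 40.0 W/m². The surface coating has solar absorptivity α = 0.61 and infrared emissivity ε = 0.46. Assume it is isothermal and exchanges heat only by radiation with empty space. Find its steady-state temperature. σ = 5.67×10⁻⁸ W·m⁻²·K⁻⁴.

T ≈ 171 K

At steady state, absorbed solar power + internal power = radiated power.
Absorbed: α·S·A_cross = 0.61·40.0·16.47 = 402.0 W (cross-section πr²).
Total input = 402.0 + 1080 = 1482 W.
Radiated: εσ·A_surf·T⁴ with A_surf = 4πr² = 65.90 m².
T⁴ = 1482/(0.46·5.67×10⁻⁸·65.90) = 8.622×10⁸ K⁴.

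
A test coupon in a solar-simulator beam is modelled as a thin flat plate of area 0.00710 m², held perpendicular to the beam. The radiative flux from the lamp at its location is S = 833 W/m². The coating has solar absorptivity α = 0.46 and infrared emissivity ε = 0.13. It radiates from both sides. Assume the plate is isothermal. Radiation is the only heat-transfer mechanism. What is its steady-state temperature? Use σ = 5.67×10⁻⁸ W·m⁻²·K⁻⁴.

T ≈ 402 K

At equilibrium, absorbed power = emitted power.
Absorbing cross-section = A = 0.007100 m²; emitting surface = 2A = 0.01420 m² (ratio 2).
αS·A_cross = εσ·A_surf·T⁴  ⇒  T⁴ = αS/(ε·2σ).
T⁴ = 0.460·833/(0.13·2·5.67×10⁻⁸) = 2.599×10¹⁰ K⁴.
T = (2.599×10¹⁰)^(1/4).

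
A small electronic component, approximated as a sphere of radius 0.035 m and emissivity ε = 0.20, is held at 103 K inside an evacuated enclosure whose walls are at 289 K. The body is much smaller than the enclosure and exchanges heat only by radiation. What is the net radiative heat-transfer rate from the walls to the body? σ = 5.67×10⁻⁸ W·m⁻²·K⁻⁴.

For a small grey body in a large enclosure: P_net = εσA(T_body⁴ − T_wall⁴).
A = 4πr² = 0.01539 m²; T_body⁴ − T_wall⁴ = 1.126×10⁸ − 6.976×10⁹ = -6.863×10⁹ K⁴.
|P_net| = 0.20·5.67×10⁻⁸·0.01539·6.863×10⁹.

P_net ≈ 1.20 W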